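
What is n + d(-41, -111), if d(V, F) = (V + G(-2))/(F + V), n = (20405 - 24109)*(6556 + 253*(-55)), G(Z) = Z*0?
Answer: 4143175913/152 ≈ 2.7258e+7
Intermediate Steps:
G(Z) = 0
n = 27257736 (n = -3704*(6556 - 13915) = -3704*(-7359) = 27257736)
d(V, F) = V/(F + V) (d(V, F) = (V + 0)/(F + V) = V/(F + V))
n + d(-41, -111) = 27257736 - 41/(-111 - 41) = 27257736 - 41/(-152) = 27257736 - 41*(-1/152) = 27257736 + 41/152 = 4143175913/152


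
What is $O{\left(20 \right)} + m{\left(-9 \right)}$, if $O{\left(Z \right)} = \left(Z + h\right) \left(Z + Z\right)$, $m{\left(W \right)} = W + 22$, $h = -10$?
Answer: $413$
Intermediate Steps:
$m{\left(W \right)} = 22 + W$
$O{\left(Z \right)} = 2 Z \left(-10 + Z\right)$ ($O{\left(Z \right)} = \left(Z - 10\right) \left(Z + Z\right) = \left(-10 + Z\right) 2 Z = 2 Z \left(-10 + Z\right)$)
$O{\left(20 \right)} + m{\left(-9 \right)} = 2 \cdot 20 \left(-10 + 20\right) + \left(22 - 9\right) = 2 \cdot 20 \cdot 10 + 13 = 400 + 13 = 413$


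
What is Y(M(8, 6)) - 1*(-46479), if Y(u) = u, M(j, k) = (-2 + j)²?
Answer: 46515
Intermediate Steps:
Y(M(8, 6)) - 1*(-46479) = (-2 + 8)² - 1*(-46479) = 6² + 46479 = 36 + 46479 = 46515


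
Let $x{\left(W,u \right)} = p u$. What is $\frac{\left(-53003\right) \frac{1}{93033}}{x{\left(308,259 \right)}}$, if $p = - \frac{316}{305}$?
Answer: $\frac{16165915}{7614192852} \approx 0.0021231$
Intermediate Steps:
$p = - \frac{316}{305}$ ($p = \left(-316\right) \frac{1}{305} = - \frac{316}{305} \approx -1.0361$)
$x{\left(W,u \right)} = - \frac{316 u}{305}$
$\frac{\left(-53003\right) \frac{1}{93033}}{x{\left(308,259 \right)}} = \frac{\left(-53003\right) \frac{1}{93033}}{\left(- \frac{316}{305}\right) 259} = \frac{\left(-53003\right) \frac{1}{93033}}{- \frac{81844}{305}} = \left(- \frac{53003}{93033}\right) \left(- \frac{305}{81844}\right) = \frac{16165915}{7614192852}$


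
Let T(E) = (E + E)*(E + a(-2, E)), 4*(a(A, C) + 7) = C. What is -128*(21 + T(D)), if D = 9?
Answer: -12480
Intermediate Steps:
a(A, C) = -7 + C/4
T(E) = 2*E*(-7 + 5*E/4) (T(E) = (E + E)*(E + (-7 + E/4)) = (2*E)*(-7 + 5*E/4) = 2*E*(-7 + 5*E/4))
-128*(21 + T(D)) = -128*(21 + (½)*9*(-28 + 5*9)) = -128*(21 + (½)*9*(-28 + 45)) = -128*(21 + (½)*9*17) = -128*(21 + 153/2) = -128*195/2 = -12480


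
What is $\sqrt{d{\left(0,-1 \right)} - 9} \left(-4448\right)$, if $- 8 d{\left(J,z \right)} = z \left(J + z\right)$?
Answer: $- 1112 i \sqrt{146} \approx - 13436.0 i$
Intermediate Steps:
$d{\left(J,z \right)} = - \frac{z \left(J + z\right)}{8}$
$\sqrt{d{\left(0,-1 \right)} - 9} \left(-4448\right) = \sqrt{\left(- \frac{1}{8}\right) \left(-1\right) \left(0 - 1\right) - 9} \left(-4448\right) = \sqrt{\left(- \frac{1}{8}\right) \left(-1\right) \left(-1\right) - 9} \left(-4448\right) = \sqrt{- \frac{1}{8} - 9} \left(-4448\right) = \sqrt{- \frac{73}{8}} \left(-4448\right) = \frac{i \sqrt{146}}{4} \left(-4448\right) = - 1112 i \sqrt{146}$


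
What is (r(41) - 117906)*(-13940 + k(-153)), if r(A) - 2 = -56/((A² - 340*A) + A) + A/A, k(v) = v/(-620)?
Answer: 6225034160459153/3787580 ≈ 1.6435e+9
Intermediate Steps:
k(v) = -v/620 (k(v) = v*(-1/620) = -v/620)
r(A) = 3 - 56/(A² - 339*A) (r(A) = 2 + (-56/((A² - 340*A) + A) + A/A) = 2 + (-56/(A² - 339*A) + 1) = 2 + (1 - 56/(A² - 339*A)) = 3 - 56/(A² - 339*A))
(r(41) - 117906)*(-13940 + k(-153)) = ((-56 - 1017*41 + 3*41²)/(41*(-339 + 41)) - 117906)*(-13940 - 1/620*(-153)) = ((1/41)*(-56 - 41697 + 3*1681)/(-298) - 117906)*(-13940 + 153/620) = ((1/41)*(-1/298)*(-56 - 41697 + 5043) - 117906)*(-8642647/620) = ((1/41)*(-1/298)*(-36710) - 117906)*(-8642647/620) = (18355/6109 - 117906)*(-8642647/620) = -720269399/6109*(-8642647/620) = 6225034160459153/3787580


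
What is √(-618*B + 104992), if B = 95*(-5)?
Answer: √398542 ≈ 631.30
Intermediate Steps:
B = -475
√(-618*B + 104992) = √(-618*(-475) + 104992) = √(293550 + 104992) = √398542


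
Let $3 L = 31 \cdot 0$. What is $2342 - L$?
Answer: $2342$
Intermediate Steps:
$L = 0$ ($L = \frac{31 \cdot 0}{3} = \frac{1}{3} \cdot 0 = 0$)
$2342 - L = 2342 - 0 = 2342 + 0 = 2342$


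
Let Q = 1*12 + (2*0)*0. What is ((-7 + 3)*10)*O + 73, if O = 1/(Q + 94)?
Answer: 3849/53 ≈ 72.623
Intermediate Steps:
Q = 12 (Q = 12 + 0*0 = 12 + 0 = 12)
O = 1/106 (O = 1/(12 + 94) = 1/106 ≈ 0.0094340)
((-7 + 3)*10)*O + 73 = ((-7 + 3)*10)*(1/106) + 73 = -4*10*(1/106) + 73 = -40*1/106 + 73 = -20/53 + 73 = 3849/53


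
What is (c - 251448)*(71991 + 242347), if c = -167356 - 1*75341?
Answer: -155328551010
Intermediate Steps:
c = -242697 (c = -167356 - 75341 = -242697)
(c - 251448)*(71991 + 242347) = (-242697 - 251448)*(71991 + 242347) = -494145*314338 = -155328551010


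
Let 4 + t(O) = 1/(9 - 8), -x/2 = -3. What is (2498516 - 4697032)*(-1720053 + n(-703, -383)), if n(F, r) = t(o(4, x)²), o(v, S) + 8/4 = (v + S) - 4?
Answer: 3781570636896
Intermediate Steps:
x = 6 (x = -2*(-3) = 6)
o(v, S) = -6 + S + v (o(v, S) = -2 + ((v + S) - 4) = -2 + ((S + v) - 4) = -2 + (-4 + S + v) = -6 + S + v)
t(O) = -3 (t(O) = -4 + 1/(9 - 8) = -4 + 1/1 = -4 + 1 = -3)
n(F, r) = -3
(2498516 - 4697032)*(-1720053 + n(-703, -383)) = (2498516 - 4697032)*(-1720053 - 3) = -2198516*(-1720056) = 3781570636896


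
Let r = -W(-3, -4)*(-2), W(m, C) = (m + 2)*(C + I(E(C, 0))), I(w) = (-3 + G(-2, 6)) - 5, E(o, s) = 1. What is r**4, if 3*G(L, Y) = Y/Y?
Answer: 24010000/81 ≈ 2.9642e+5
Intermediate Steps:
G(L, Y) = 1/3 (G(L, Y) = (Y/Y)/3 = (1/3)*1 = 1/3)
I(w) = -23/3 (I(w) = (-3 + 1/3) - 5 = -8/3 - 5 = -23/3)
W(m, C) = (2 + m)*(-23/3 + C) (W(m, C) = (m + 2)*(C - 23/3) = (2 + m)*(-23/3 + C))
r = 70/3 (r = -(-46/3 + 2*(-4) - 23/3*(-3) - 4*(-3))*(-2) = -(-46/3 - 8 + 23 + 12)*(-2) = -1*35/3*(-2) = -35/3*(-2) = 70/3 ≈ 23.333)
r**4 = (70/3)**4 = 24010000/81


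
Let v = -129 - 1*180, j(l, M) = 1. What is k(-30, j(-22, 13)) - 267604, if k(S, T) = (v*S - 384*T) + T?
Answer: -258717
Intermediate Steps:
v = -309 (v = -129 - 180 = -309)
k(S, T) = -383*T - 309*S (k(S, T) = (-309*S - 384*T) + T = (-384*T - 309*S) + T = -383*T - 309*S)
k(-30, j(-22, 13)) - 267604 = (-383*1 - 309*(-30)) - 267604 = (-383 + 9270) - 267604 = 8887 - 267604 = -258717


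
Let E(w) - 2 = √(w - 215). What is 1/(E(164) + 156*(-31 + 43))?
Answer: 1874/3511927 - I*√51/3511927 ≈ 0.00053361 - 2.0335e-6*I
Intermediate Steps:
E(w) = 2 + √(-215 + w) (E(w) = 2 + √(w - 215) = 2 + √(-215 + w))
1/(E(164) + 156*(-31 + 43)) = 1/((2 + √(-215 + 164)) + 156*(-31 + 43)) = 1/((2 + √(-51)) + 156*12) = 1/((2 + I*√51) + 1872) = 1/(1874 + I*√51)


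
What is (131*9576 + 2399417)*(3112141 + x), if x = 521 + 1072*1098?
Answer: 15674084777814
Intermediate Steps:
x = 1177577 (x = 521 + 1177056 = 1177577)
(131*9576 + 2399417)*(3112141 + x) = (131*9576 + 2399417)*(3112141 + 1177577) = (1254456 + 2399417)*4289718 = 3653873*4289718 = 15674084777814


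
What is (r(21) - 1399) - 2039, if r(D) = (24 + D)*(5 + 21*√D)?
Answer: -3213 + 945*√21 ≈ 1117.5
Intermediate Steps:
r(D) = (5 + 21*√D)*(24 + D)
(r(21) - 1399) - 2039 = ((120 + 5*21 + 21*21^(3/2) + 504*√21) - 1399) - 2039 = ((120 + 105 + 21*(21*√21) + 504*√21) - 1399) - 2039 = ((120 + 105 + 441*√21 + 504*√21) - 1399) - 2039 = ((225 + 945*√21) - 1399) - 2039 = (-1174 + 945*√21) - 2039 = -3213 + 945*√21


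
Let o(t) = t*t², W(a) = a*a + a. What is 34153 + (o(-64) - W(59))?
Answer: -231531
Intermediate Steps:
W(a) = a + a² (W(a) = a² + a = a + a²)
o(t) = t³
34153 + (o(-64) - W(59)) = 34153 + ((-64)³ - 59*(1 + 59)) = 34153 + (-262144 - 59*60) = 34153 + (-262144 - 1*3540) = 34153 + (-262144 - 3540) = 34153 - 265684 = -231531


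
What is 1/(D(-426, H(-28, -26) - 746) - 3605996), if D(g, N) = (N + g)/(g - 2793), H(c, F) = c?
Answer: -1073/3869233308 ≈ -2.7732e-7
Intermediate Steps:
D(g, N) = (N + g)/(-2793 + g)
1/(D(-426, H(-28, -26) - 746) - 3605996) = 1/(((-28 - 746) - 426)/(-2793 - 426) - 3605996) = 1/((-774 - 426)/(-3219) - 3605996) = 1/(-1/3219*(-1200) - 3605996) = 1/(400/1073 - 3605996) = 1/(-3869233308/1073) = -1073/3869233308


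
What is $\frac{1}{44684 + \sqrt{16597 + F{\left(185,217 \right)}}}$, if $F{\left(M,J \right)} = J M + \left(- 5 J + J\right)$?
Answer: $\frac{22342}{998301991} - \frac{\sqrt{55874}}{1996603982} \approx 2.2262 \cdot 10^{-5}$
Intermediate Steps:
$F{\left(M,J \right)} = - 4 J + J M$ ($F{\left(M,J \right)} = J M - 4 J = - 4 J + J M$)
$\frac{1}{44684 + \sqrt{16597 + F{\left(185,217 \right)}}} = \frac{1}{44684 + \sqrt{16597 + 217 \left(-4 + 185\right)}} = \frac{1}{44684 + \sqrt{16597 + 217 \cdot 181}} = \frac{1}{44684 + \sqrt{16597 + 39277}} = \frac{1}{44684 + \sqrt{55874}}$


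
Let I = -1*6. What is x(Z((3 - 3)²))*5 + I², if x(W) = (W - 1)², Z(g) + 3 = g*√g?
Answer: 116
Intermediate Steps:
I = -6
Z(g) = -3 + g^(3/2) (Z(g) = -3 + g*√g = -3 + g^(3/2))
x(W) = (-1 + W)²
x(Z((3 - 3)²))*5 + I² = (-1 + (-3 + ((3 - 3)²)^(3/2)))²*5 + (-6)² = (-1 + (-3 + (0²)^(3/2)))²*5 + 36 = (-1 + (-3 + 0^(3/2)))²*5 + 36 = (-1 + (-3 + 0))²*5 + 36 = (-1 - 3)²*5 + 36 = (-4)²*5 + 36 = 16*5 + 36 = 80 + 36 = 116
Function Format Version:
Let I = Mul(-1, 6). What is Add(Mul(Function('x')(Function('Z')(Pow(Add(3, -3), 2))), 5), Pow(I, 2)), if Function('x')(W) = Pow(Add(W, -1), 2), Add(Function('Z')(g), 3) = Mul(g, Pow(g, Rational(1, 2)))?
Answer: 116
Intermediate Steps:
I = -6
Function('Z')(g) = Add(-3, Pow(g, Rational(3, 2))) (Function('Z')(g) = Add(-3, Mul(g, Pow(g, Rational(1, 2)))) = Add(-3, Pow(g, Rational(3, 2))))
Function('x')(W) = Pow(Add(-1, W), 2)
Add(Mul(Function('x')(Function('Z')(Pow(Add(3, -3), 2))), 5), Pow(I, 2)) = Add(Mul(Pow(Add(-1, Add(-3, Pow(Pow(Add(3, -3), 2), Rational(3, 2)))), 2), 5), Pow(-6, 2)) = Add(Mul(Pow(Add(-1, Add(-3, Pow(Pow(0, 2), Rational(3, 2)))), 2), 5), 36) = Add(Mul(Pow(Add(-1, Add(-3, Pow(0, Rational(3, 2)))), 2), 5), 36) = Add(Mul(Pow(Add(-1, Add(-3, 0)), 2), 5), 36) = Add(Mul(Pow(Add(-1, -3), 2), 5), 36) = Add(Mul(Pow(-4, 2), 5), 36) = Add(Mul(16, 5), 36) = Add(80, 36) = 116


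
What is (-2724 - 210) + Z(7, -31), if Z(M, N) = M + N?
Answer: -2958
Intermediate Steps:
(-2724 - 210) + Z(7, -31) = (-2724 - 210) + (7 - 31) = -2934 - 24 = -2958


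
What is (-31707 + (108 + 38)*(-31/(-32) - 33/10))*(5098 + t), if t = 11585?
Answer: -42771691887/80 ≈ -5.3465e+8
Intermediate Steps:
(-31707 + (108 + 38)*(-31/(-32) - 33/10))*(5098 + t) = (-31707 + (108 + 38)*(-31/(-32) - 33/10))*(5098 + 11585) = (-31707 + 146*(-31*(-1/32) - 33*1/10))*16683 = (-31707 + 146*(31/32 - 33/10))*16683 = (-31707 + 146*(-373/160))*16683 = (-31707 - 27229/80)*16683 = -2563789/80*16683 = -42771691887/80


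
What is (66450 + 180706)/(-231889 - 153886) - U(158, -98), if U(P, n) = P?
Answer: -4707662/29675 ≈ -158.64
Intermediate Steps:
(66450 + 180706)/(-231889 - 153886) - U(158, -98) = (66450 + 180706)/(-231889 - 153886) - 1*158 = 247156/(-385775) - 158 = 247156*(-1/385775) - 158 = -19012/29675 - 158 = -4707662/29675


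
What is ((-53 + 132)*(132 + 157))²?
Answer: 521254561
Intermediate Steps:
((-53 + 132)*(132 + 157))² = (79*289)² = 22831² = 521254561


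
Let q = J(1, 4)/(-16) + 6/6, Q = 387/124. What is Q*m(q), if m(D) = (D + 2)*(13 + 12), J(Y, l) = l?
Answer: 106425/496 ≈ 214.57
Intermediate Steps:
Q = 387/124 (Q = 387*(1/124) = 387/124 ≈ 3.1210)
q = ¾ (q = 4/(-16) + 6/6 = 4*(-1/16) + 6*(⅙) = -¼ + 1 = ¾ ≈ 0.75000)
m(D) = 50 + 25*D (m(D) = (2 + D)*25 = 50 + 25*D)
Q*m(q) = 387*(50 + 25*(¾))/124 = 387*(50 + 75/4)/124 = (387/124)*(275/4) = 106425/496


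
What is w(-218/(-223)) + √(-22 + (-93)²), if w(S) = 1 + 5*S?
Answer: 1313/223 + √8627 ≈ 98.770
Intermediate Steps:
w(-218/(-223)) + √(-22 + (-93)²) = (1 + 5*(-218/(-223))) + √(-22 + (-93)²) = (1 + 5*(-218*(-1/223))) + √(-22 + 8649) = (1 + 5*(218/223)) + √8627 = (1 + 1090/223) + √8627 = 1313/223 + √8627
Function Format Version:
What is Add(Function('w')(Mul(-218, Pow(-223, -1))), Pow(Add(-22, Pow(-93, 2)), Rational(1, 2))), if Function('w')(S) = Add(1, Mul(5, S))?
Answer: Add(Rational(1313, 223), Pow(8627, Rational(1, 2))) ≈ 98.770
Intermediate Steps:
Add(Function('w')(Mul(-218, Pow(-223, -1))), Pow(Add(-22, Pow(-93, 2)), Rational(1, 2))) = Add(Add(1, Mul(5, Mul(-218, Pow(-223, -1)))), Pow(Add(-22, Pow(-93, 2)), Rational(1, 2))) = Add(Add(1, Mul(5, Mul(-218, Rational(-1, 223)))), Pow(Add(-22, 8649), Rational(1, 2))) = Add(Add(1, Mul(5, Rational(218, 223))), Pow(8627, Rational(1, 2))) = Add(Add(1, Rational(1090, 223)), Pow(8627, Rational(1, 2))) = Add(Rational(1313, 223), Pow(8627, Rational(1, 2)))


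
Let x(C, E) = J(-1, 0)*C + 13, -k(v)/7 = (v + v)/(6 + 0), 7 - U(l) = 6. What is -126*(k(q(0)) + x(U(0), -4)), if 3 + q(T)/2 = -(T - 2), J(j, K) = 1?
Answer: -2352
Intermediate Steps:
U(l) = 1 (U(l) = 7 - 1*6 = 7 - 6 = 1)
q(T) = -2 - 2*T (q(T) = -6 + 2*(-(T - 2)) = -6 + 2*(-(-2 + T)) = -6 + 2*(2 - T) = -6 + (4 - 2*T) = -2 - 2*T)
k(v) = -7*v/3 (k(v) = -7*(v + v)/(6 + 0) = -7*2*v/6 = -7*v/3)
x(C, E) = 13 + C (x(C, E) = 1*C + 13 = C + 13 = 13 + C)
-126*(k(q(0)) + x(U(0), -4)) = -126*(-7*(-2 - 2*0)/3 + (13 + 1)) = -126*(-7*(-2 + 0)/3 + 14) = -126*(-7/3*(-2) + 14) = -126*(14/3 + 14) = -126*56/3 = -2352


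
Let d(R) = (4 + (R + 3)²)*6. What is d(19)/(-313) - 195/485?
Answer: -296223/30361 ≈ -9.7567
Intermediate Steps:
d(R) = 24 + 6*(3 + R)² (d(R) = (4 + (3 + R)²)*6 = 24 + 6*(3 + R)²)
d(19)/(-313) - 195/485 = (24 + 6*(3 + 19)²)/(-313) - 195/485 = (24 + 6*22²)*(-1/313) - 195*1/485 = (24 + 6*484)*(-1/313) - 39/97 = (24 + 2904)*(-1/313) - 39/97 = 2928*(-1/313) - 39/97 = -2928/313 - 39/97 = -296223/30361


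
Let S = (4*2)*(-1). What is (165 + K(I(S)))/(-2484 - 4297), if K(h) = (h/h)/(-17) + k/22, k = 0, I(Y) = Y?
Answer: -2804/115277 ≈ -0.024324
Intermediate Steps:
S = -8 (S = 8*(-1) = -8)
K(h) = -1/17 (K(h) = (h/h)/(-17) + 0/22 = 1*(-1/17) + 0*(1/22) = -1/17 + 0 = -1/17)
(165 + K(I(S)))/(-2484 - 4297) = (165 - 1/17)/(-2484 - 4297) = (2804/17)/(-6781) = (2804/17)*(-1/6781) = -2804/115277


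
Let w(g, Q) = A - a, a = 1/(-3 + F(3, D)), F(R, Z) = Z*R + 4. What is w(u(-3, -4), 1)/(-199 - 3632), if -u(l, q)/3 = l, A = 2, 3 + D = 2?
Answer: -5/7662 ≈ -0.00065257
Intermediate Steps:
D = -1 (D = -3 + 2 = -1)
F(R, Z) = 4 + R*Z (F(R, Z) = R*Z + 4 = 4 + R*Z)
a = -1/2 (a = 1/(-3 + (4 + 3*(-1))) = 1/(-3 + (4 - 3)) = 1/(-3 + 1) = 1/(-2) = -1/2 ≈ -0.50000)
u(l, q) = -3*l
w(g, Q) = 5/2 (w(g, Q) = 2 - 1*(-1/2) = 2 + 1/2 = 5/2)
w(u(-3, -4), 1)/(-199 - 3632) = (5/2)/(-199 - 3632) = (5/2)/(-3831) = -1/3831*5/2 = -5/7662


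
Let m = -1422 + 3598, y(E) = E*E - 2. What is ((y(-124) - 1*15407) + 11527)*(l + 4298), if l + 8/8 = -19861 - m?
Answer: -203903560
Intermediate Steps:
y(E) = -2 + E**2 (y(E) = E**2 - 2 = -2 + E**2)
m = 2176
l = -22038 (l = -1 + (-19861 - 1*2176) = -1 + (-19861 - 2176) = -1 - 22037 = -22038)
((y(-124) - 1*15407) + 11527)*(l + 4298) = (((-2 + (-124)**2) - 1*15407) + 11527)*(-22038 + 4298) = (((-2 + 15376) - 15407) + 11527)*(-17740) = ((15374 - 15407) + 11527)*(-17740) = (-33 + 11527)*(-17740) = 11494*(-17740) = -203903560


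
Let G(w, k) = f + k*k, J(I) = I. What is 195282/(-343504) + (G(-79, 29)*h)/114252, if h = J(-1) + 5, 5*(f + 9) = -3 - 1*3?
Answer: -13231141607/24528761880 ≈ -0.53941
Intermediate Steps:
f = -51/5 (f = -9 + (-3 - 1*3)/5 = -9 + (-3 - 3)/5 = -9 + (⅕)*(-6) = -9 - 6/5 = -51/5 ≈ -10.200)
G(w, k) = -51/5 + k² (G(w, k) = -51/5 + k*k = -51/5 + k²)
h = 4 (h = -1 + 5 = 4)
195282/(-343504) + (G(-79, 29)*h)/114252 = 195282/(-343504) + ((-51/5 + 29²)*4)/114252 = 195282*(-1/343504) + ((-51/5 + 841)*4)*(1/114252) = -97641/171752 + ((4154/5)*4)*(1/114252) = -97641/171752 + (16616/5)*(1/114252) = -97641/171752 + 4154/142815 = -13231141607/24528761880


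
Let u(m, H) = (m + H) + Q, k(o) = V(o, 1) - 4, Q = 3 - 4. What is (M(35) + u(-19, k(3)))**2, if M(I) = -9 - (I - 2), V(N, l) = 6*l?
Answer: 3600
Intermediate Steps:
Q = -1
M(I) = -7 - I (M(I) = -9 - (-2 + I) = -9 + (2 - I) = -7 - I)
k(o) = 2 (k(o) = 6*1 - 4 = 6 - 4 = 2)
u(m, H) = -1 + H + m (u(m, H) = (m + H) - 1 = (H + m) - 1 = -1 + H + m)
(M(35) + u(-19, k(3)))**2 = ((-7 - 1*35) + (-1 + 2 - 19))**2 = ((-7 - 35) - 18)**2 = (-42 - 18)**2 = (-60)**2 = 3600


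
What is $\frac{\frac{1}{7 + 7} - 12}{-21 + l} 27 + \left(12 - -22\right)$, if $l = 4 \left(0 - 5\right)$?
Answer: $\frac{24025}{574} \approx 41.855$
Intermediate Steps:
$l = -20$ ($l = 4 \left(-5\right) = -20$)
$\frac{\frac{1}{7 + 7} - 12}{-21 + l} 27 + \left(12 - -22\right) = \frac{\frac{1}{7 + 7} - 12}{-21 - 20} \cdot 27 + \left(12 - -22\right) = \frac{\frac{1}{14} - 12}{-41} \cdot 27 + \left(12 + 22\right) = \left(\frac{1}{14} - 12\right) \left(- \frac{1}{41}\right) 27 + 34 = \left(- \frac{167}{14}\right) \left(- \frac{1}{41}\right) 27 + 34 = \frac{167}{574} \cdot 27 + 34 = \frac{4509}{574} + 34 = \frac{24025}{574}$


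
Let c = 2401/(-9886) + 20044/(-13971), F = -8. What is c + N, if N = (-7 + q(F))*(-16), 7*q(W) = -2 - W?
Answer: 93402811043/966821142 ≈ 96.608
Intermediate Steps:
q(W) = -2/7 - W/7 (q(W) = (-2 - W)/7 = -2/7 - W/7)
c = -231699355/138117306 (c = 2401*(-1/9886) + 20044*(-1/13971) = -2401/9886 - 20044/13971 = -231699355/138117306 ≈ -1.6776)
N = 688/7 (N = (-7 + (-2/7 - ⅐*(-8)))*(-16) = (-7 + (-2/7 + 8/7))*(-16) = (-7 + 6/7)*(-16) = -43/7*(-16) = 688/7 ≈ 98.286)
c + N = -231699355/138117306 + 688/7 = 93402811043/966821142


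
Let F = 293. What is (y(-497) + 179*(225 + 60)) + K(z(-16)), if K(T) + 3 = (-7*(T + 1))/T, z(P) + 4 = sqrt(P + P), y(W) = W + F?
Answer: 609619/12 + 7*I*sqrt(2)/12 ≈ 50802.0 + 0.82496*I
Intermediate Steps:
y(W) = 293 + W (y(W) = W + 293 = 293 + W)
z(P) = -4 + sqrt(2)*sqrt(P) (z(P) = -4 + sqrt(P + P) = -4 + sqrt(2*P) = -4 + sqrt(2)*sqrt(P))
K(T) = -3 + (-7 - 7*T)/T (K(T) = -3 + (-7*(T + 1))/T = -3 + (-7*(1 + T))/T = -3 + (-7 - 7*T)/T)
(y(-497) + 179*(225 + 60)) + K(z(-16)) = ((293 - 497) + 179*(225 + 60)) + (-10 - 7/(-4 + sqrt(2)*sqrt(-16))) = (-204 + 179*285) + (-10 - 7/(-4 + sqrt(2)*(4*I))) = (-204 + 51015) + (-10 - 7/(-4 + 4*I*sqrt(2))) = 50811 + (-10 - 7/(-4 + 4*I*sqrt(2))) = 50801 - 7/(-4 + 4*I*sqrt(2))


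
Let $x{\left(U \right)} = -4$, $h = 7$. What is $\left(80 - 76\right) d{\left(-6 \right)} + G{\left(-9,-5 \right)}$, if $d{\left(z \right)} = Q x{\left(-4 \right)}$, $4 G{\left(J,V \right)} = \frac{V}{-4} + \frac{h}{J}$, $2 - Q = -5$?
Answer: $- \frac{16111}{144} \approx -111.88$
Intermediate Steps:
$Q = 7$ ($Q = 2 - -5 = 2 + 5 = 7$)
$G{\left(J,V \right)} = - \frac{V}{16} + \frac{7}{4 J}$ ($G{\left(J,V \right)} = \frac{\frac{V}{-4} + \frac{7}{J}}{4} = \frac{V \left(- \frac{1}{4}\right) + \frac{7}{J}}{4} = \frac{- \frac{V}{4} + \frac{7}{J}}{4} = \frac{\frac{7}{J} - \frac{V}{4}}{4} = - \frac{V}{16} + \frac{7}{4 J}$)
$d{\left(z \right)} = -28$ ($d{\left(z \right)} = 7 \left(-4\right) = -28$)
$\left(80 - 76\right) d{\left(-6 \right)} + G{\left(-9,-5 \right)} = \left(80 - 76\right) \left(-28\right) + \frac{28 - \left(-9\right) \left(-5\right)}{16 \left(-9\right)} = \left(80 - 76\right) \left(-28\right) + \frac{1}{16} \left(- \frac{1}{9}\right) \left(28 - 45\right) = 4 \left(-28\right) + \frac{1}{16} \left(- \frac{1}{9}\right) \left(-17\right) = -112 + \frac{17}{144} = - \frac{16111}{144}$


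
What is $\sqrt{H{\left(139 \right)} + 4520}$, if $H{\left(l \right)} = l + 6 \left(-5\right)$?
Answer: $\sqrt{4629} \approx 68.037$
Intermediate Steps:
$H{\left(l \right)} = -30 + l$ ($H{\left(l \right)} = l - 30 = -30 + l$)
$\sqrt{H{\left(139 \right)} + 4520} = \sqrt{\left(-30 + 139\right) + 4520} = \sqrt{109 + 4520} = \sqrt{4629}$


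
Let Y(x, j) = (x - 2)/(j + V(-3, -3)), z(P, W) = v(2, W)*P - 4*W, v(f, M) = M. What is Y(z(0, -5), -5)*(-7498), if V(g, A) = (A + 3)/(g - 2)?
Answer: 134964/5 ≈ 26993.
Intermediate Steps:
V(g, A) = (3 + A)/(-2 + g)
z(P, W) = -4*W + P*W (z(P, W) = W*P - 4*W = P*W - 4*W = -4*W + P*W)
Y(x, j) = (-2 + x)/j (Y(x, j) = (x - 2)/(j + (3 - 3)/(-2 - 3)) = (-2 + x)/(j + 0/(-5)) = (-2 + x)/(j - 1/5*0) = (-2 + x)/(j + 0) = (-2 + x)/j)
Y(z(0, -5), -5)*(-7498) = ((-2 - 5*(-4 + 0))/(-5))*(-7498) = -(-2 - 5*(-4))/5*(-7498) = -(-2 + 20)/5*(-7498) = -1/5*18*(-7498) = -18/5*(-7498) = 134964/5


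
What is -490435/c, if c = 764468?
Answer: -490435/764468 ≈ -0.64154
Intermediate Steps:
-490435/c = -490435/764468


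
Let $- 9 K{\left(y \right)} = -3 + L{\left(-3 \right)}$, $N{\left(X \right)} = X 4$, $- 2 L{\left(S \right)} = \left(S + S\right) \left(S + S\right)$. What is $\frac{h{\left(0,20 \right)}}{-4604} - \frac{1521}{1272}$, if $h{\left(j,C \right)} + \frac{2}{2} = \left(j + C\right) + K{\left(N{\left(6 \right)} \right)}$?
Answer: $- \frac{1757455}{1464072} \approx -1.2004$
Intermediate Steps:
$L{\left(S \right)} = - 2 S^{2}$ ($L{\left(S \right)} = - \frac{\left(S + S\right) \left(S + S\right)}{2} = - \frac{2 S 2 S}{2} = - \frac{4 S^{2}}{2} = - 2 S^{2}$)
$N{\left(X \right)} = 4 X$
$K{\left(y \right)} = \frac{7}{3}$ ($K{\left(y \right)} = - \frac{-3 - 2 \left(-3\right)^{2}}{9} = - \frac{-3 - 18}{9} = \left(- \frac{1}{9}\right) \left(-21\right) = \frac{7}{3}$)
$h{\left(j,C \right)} = \frac{4}{3} + C + j$ ($h{\left(j,C \right)} = -1 + \left(\left(j + C\right) + \frac{7}{3}\right) = -1 + \left(\left(C + j\right) + \frac{7}{3}\right) = -1 + \left(\frac{7}{3} + C + j\right) = \frac{4}{3} + C + j$)
$\frac{h{\left(0,20 \right)}}{-4604} - \frac{1521}{1272} = \frac{\frac{4}{3} + 20 + 0}{-4604} - \frac{1521}{1272} = \frac{64}{3} \left(- \frac{1}{4604}\right) - \frac{507}{424} = - \frac{16}{3453} - \frac{507}{424} = - \frac{1757455}{1464072}$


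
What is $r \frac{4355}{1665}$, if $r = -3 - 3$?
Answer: $- \frac{1742}{111} \approx -15.694$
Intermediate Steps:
$r = -6$ ($r = -3 - 3 = -6$)
$r \frac{4355}{1665} = - 6 \cdot \frac{4355}{1665} = - 6 \cdot 4355 \cdot \frac{1}{1665} = \left(-6\right) \frac{871}{333} = - \frac{1742}{111}$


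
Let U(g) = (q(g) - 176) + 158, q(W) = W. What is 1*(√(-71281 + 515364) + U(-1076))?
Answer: -1094 + √444083 ≈ -427.60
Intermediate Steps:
U(g) = -18 + g (U(g) = (g - 176) + 158 = (-176 + g) + 158 = -18 + g)
1*(√(-71281 + 515364) + U(-1076)) = 1*(√(-71281 + 515364) + (-18 - 1076)) = 1*(√444083 - 1094) = 1*(-1094 + √444083) = -1094 + √444083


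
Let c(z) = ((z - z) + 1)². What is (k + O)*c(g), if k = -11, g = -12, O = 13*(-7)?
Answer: -102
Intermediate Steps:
O = -91
c(z) = 1 (c(z) = (0 + 1)² = 1² = 1)
(k + O)*c(g) = (-11 - 91)*1 = -102*1 = -102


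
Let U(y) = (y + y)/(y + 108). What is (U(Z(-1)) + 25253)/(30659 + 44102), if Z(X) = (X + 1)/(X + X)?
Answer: 25253/74761 ≈ 0.33778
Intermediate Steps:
Z(X) = (1 + X)/(2*X) (Z(X) = (1 + X)/((2*X)) = (1 + X)*(1/(2*X)) = (1 + X)/(2*X))
U(y) = 2*y/(108 + y) (U(y) = (2*y)/(108 + y) = 2*y/(108 + y))
(U(Z(-1)) + 25253)/(30659 + 44102) = (2*((½)*(1 - 1)/(-1))/(108 + (½)*(1 - 1)/(-1)) + 25253)/(30659 + 44102) = (2*((½)*(-1)*0)/(108 + (½)*(-1)*0) + 25253)/74761 = (2*0/(108 + 0) + 25253)*(1/74761) = (2*0/108 + 25253)*(1/74761) = (2*0*(1/108) + 25253)*(1/74761) = (0 + 25253)*(1/74761) = 25253*(1/74761) = 25253/74761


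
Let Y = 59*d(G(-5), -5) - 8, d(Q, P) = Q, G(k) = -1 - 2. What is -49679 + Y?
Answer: -49864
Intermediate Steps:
G(k) = -3
Y = -185 (Y = 59*(-3) - 8 = -177 - 8 = -185)
-49679 + Y = -49679 - 185 = -49864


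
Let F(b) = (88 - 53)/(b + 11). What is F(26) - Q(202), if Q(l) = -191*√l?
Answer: 35/37 + 191*√202 ≈ 2715.6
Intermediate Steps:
F(b) = 35/(11 + b)
F(26) - Q(202) = 35/(11 + 26) - (-191)*√202 = 35/37 + 191*√202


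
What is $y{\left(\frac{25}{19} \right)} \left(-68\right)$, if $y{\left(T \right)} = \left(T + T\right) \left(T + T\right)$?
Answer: $- \frac{170000}{361} \approx -470.91$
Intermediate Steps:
$y{\left(T \right)} = 4 T^{2}$ ($y{\left(T \right)} = 2 T 2 T = 4 T^{2}$)
$y{\left(\frac{25}{19} \right)} \left(-68\right) = 4 \left(\frac{25}{19}\right)^{2} \left(-68\right) = 4 \cdot \frac{625}{361} \left(-68\right) = \frac{2500}{361} \left(-68\right) = - \frac{170000}{361}$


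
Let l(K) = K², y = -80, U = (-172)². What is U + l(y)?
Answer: 35984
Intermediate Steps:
U = 29584
U + l(y) = 29584 + (-80)² = 29584 + 6400 = 35984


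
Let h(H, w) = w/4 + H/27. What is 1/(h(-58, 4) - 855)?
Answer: -27/23116 ≈ -0.0011680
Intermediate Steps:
h(H, w) = w/4 + H/27 (h(H, w) = w*(¼) + H*(1/27) = w/4 + H/27)
1/(h(-58, 4) - 855) = 1/(((¼)*4 + (1/27)*(-58)) - 855) = 1/((1 - 58/27) - 855) = 1/(-31/27 - 855) = 1/(-23116/27) = -27/23116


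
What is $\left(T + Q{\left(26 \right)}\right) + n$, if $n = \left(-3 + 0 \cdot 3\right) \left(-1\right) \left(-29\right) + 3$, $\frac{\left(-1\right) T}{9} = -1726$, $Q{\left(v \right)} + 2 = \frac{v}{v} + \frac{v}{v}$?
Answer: $15450$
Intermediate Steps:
$Q{\left(v \right)} = 0$ ($Q{\left(v \right)} = -2 + \left(\frac{v}{v} + \frac{v}{v}\right) = -2 + \left(1 + 1\right) = -2 + 2 = 0$)
$T = 15534$ ($T = \left(-9\right) \left(-1726\right) = 15534$)
$n = -84$ ($n = \left(-3 + 0\right) \left(-1\right) \left(-29\right) + 3 = \left(-3\right) \left(-1\right) \left(-29\right) + 3 = 3 \left(-29\right) + 3 = -87 + 3 = -84$)
$\left(T + Q{\left(26 \right)}\right) + n = \left(15534 + 0\right) - 84 = 15534 - 84 = 15450$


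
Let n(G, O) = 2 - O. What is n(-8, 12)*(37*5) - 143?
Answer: -1993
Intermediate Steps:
n(-8, 12)*(37*5) - 143 = (2 - 1*12)*(37*5) - 143 = (2 - 12)*185 - 143 = -10*185 - 143 = -1850 - 143 = -1993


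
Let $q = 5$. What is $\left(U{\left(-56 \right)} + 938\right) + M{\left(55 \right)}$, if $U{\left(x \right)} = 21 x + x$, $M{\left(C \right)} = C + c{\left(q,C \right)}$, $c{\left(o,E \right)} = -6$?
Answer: $-245$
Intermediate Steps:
$M{\left(C \right)} = -6 + C$ ($M{\left(C \right)} = C - 6 = -6 + C$)
$U{\left(x \right)} = 22 x$
$\left(U{\left(-56 \right)} + 938\right) + M{\left(55 \right)} = \left(22 \left(-56\right) + 938\right) + \left(-6 + 55\right) = \left(-1232 + 938\right) + 49 = -294 + 49 = -245$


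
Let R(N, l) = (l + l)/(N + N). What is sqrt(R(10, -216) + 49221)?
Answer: 9*sqrt(15185)/5 ≈ 221.81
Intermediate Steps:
R(N, l) = l/N (R(N, l) = (2*l)/((2*N)) = (2*l)*(1/(2*N)) = l/N)
sqrt(R(10, -216) + 49221) = sqrt(-216/10 + 49221) = sqrt(-216*1/10 + 49221) = sqrt(-108/5 + 49221) = sqrt(245997/5) = 9*sqrt(15185)/5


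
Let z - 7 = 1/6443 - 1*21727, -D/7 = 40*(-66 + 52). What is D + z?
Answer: -114685399/6443 ≈ -17800.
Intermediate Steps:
D = 3920 (D = -280*(-66 + 52) = -280*(-14) = -7*(-560) = 3920)
z = -139941959/6443 (z = 7 + (1/6443 - 1*21727) = 7 + (1/6443 - 21727) = 7 - 139987060/6443 = -139941959/6443 ≈ -21720.)
D + z = 3920 - 139941959/6443 = -114685399/6443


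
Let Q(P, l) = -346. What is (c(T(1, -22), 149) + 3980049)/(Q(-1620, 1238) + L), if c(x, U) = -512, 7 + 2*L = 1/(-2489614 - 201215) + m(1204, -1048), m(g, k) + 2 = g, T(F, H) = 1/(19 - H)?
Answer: 10708253566173/676743493 ≈ 15823.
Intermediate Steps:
m(g, k) = -2 + g
L = 1607770327/2690829 (L = -7/2 + (1/(-2489614 - 201215) + (-2 + 1204))/2 = -7/2 + (1/(-2690829) + 1202)/2 = -7/2 + (-1/2690829 + 1202)/2 = -7/2 + (½)*(3234376457/2690829) = -7/2 + 3234376457/5381658 = 1607770327/2690829 ≈ 597.50)
(c(T(1, -22), 149) + 3980049)/(Q(-1620, 1238) + L) = (-512 + 3980049)/(-346 + 1607770327/2690829) = 3979537/(676743493/2690829) = 3979537*(2690829/676743493) = 10708253566173/676743493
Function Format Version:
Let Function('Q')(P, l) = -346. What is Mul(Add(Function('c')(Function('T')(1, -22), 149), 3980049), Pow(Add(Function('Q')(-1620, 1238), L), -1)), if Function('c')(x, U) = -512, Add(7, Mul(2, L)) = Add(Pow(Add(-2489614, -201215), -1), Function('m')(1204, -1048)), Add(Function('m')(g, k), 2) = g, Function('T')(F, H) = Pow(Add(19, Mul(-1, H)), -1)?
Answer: Rational(10708253566173, 676743493) ≈ 15823.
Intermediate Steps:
Function('m')(g, k) = Add(-2, g)
L = Rational(1607770327, 2690829) (L = Add(Rational(-7, 2), Mul(Rational(1, 2), Add(Pow(Add(-2489614, -201215), -1), Add(-2, 1204)))) = Add(Rational(-7, 2), Mul(Rational(1, 2), Add(Pow(-2690829, -1), 1202))) = Add(Rational(-7, 2), Mul(Rational(1, 2), Add(Rational(-1, 2690829), 1202))) = Add(Rational(-7, 2), Mul(Rational(1, 2), Rational(3234376457, 2690829))) = Add(Rational(-7, 2), Rational(3234376457, 5381658)) = Rational(1607770327, 2690829) ≈ 597.50)
Mul(Add(Function('c')(Function('T')(1, -22), 149), 3980049), Pow(Add(Function('Q')(-1620, 1238), L), -1)) = Mul(Add(-512, 3980049), Pow(Add(-346, Rational(1607770327, 2690829)), -1)) = Mul(3979537, Pow(Rational(676743493, 2690829), -1)) = Mul(3979537, Rational(2690829, 676743493)) = Rational(10708253566173, 676743493)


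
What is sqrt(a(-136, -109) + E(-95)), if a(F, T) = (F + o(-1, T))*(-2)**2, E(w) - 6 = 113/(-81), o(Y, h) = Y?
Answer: I*sqrt(44015)/9 ≈ 23.311*I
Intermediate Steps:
E(w) = 373/81 (E(w) = 6 + 113/(-81) = 6 + 113*(-1/81) = 6 - 113/81 = 373/81)
a(F, T) = -4 + 4*F (a(F, T) = (F - 1)*(-2)**2 = (-1 + F)*4 = -4 + 4*F)
sqrt(a(-136, -109) + E(-95)) = sqrt((-4 + 4*(-136)) + 373/81) = sqrt((-4 - 544) + 373/81) = sqrt(-548 + 373/81) = sqrt(-44015/81) = I*sqrt(44015)/9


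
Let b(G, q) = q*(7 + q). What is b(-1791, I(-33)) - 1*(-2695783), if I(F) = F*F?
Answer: 3889327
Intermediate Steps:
I(F) = F²
b(-1791, I(-33)) - 1*(-2695783) = (-33)²*(7 + (-33)²) - 1*(-2695783) = 1089*(7 + 1089) + 2695783 = 1089*1096 + 2695783 = 1193544 + 2695783 = 3889327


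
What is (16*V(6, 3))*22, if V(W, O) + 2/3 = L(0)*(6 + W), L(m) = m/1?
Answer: -704/3 ≈ -234.67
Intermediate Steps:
L(m) = m (L(m) = m*1 = m)
V(W, O) = -⅔ (V(W, O) = -⅔ + 0*(6 + W) = -⅔ + 0 = -⅔)
(16*V(6, 3))*22 = (16*(-⅔))*22 = -32/3*22 = -704/3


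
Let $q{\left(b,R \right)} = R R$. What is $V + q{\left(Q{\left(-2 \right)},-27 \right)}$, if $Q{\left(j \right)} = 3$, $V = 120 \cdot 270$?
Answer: $33129$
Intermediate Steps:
$V = 32400$
$q{\left(b,R \right)} = R^{2}$
$V + q{\left(Q{\left(-2 \right)},-27 \right)} = 32400 + \left(-27\right)^{2} = 32400 + 729 = 33129$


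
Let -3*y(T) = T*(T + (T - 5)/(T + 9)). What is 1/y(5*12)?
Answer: -69/83900 ≈ -0.00082241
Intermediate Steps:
y(T) = -T*(T + (-5 + T)/(9 + T))/3 (y(T) = -T*(T + (T - 5)/(T + 9))/3 = -T*(T + (-5 + T)/(9 + T))/3)
1/y(5*12) = 1/((5*12)*(5 - (5*12)² - 50*12)/(3*(9 + 5*12))) = 1/((⅓)*60*(5 - 1*60² - 10*60)/(9 + 60)) = 1/((⅓)*60*(5 - 1*3600 - 600)/69) = 1/((⅓)*60*(1/69)*(5 - 3600 - 600)) = 1/((⅓)*60*(1/69)*(-4195)) = 1/(-83900/69) = -69/83900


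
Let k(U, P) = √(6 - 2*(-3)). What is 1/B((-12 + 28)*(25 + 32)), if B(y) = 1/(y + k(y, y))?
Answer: 912 + 2*√3 ≈ 915.46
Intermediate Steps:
k(U, P) = 2*√3 (k(U, P) = √(6 + 6) = √12 = 2*√3)
B(y) = 1/(y + 2*√3)
1/B((-12 + 28)*(25 + 32)) = 1/(1/((-12 + 28)*(25 + 32) + 2*√3)) = 1/(1/(16*57 + 2*√3)) = 1/(1/(912 + 2*√3)) = 912 + 2*√3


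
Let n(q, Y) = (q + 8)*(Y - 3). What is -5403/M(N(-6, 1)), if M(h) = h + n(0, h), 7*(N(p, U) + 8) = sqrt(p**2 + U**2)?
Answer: 2823968/49843 + 37821*sqrt(37)/49843 ≈ 61.273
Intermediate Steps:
n(q, Y) = (-3 + Y)*(8 + q) (n(q, Y) = (8 + q)*(-3 + Y) = (-3 + Y)*(8 + q))
N(p, U) = -8 + sqrt(U**2 + p**2)/7 (N(p, U) = -8 + sqrt(p**2 + U**2)/7 = -8 + sqrt(U**2 + p**2)/7)
M(h) = -24 + 9*h (M(h) = h + (-24 - 3*0 + 8*h + h*0) = h + (-24 + 0 + 8*h + 0) = h + (-24 + 8*h) = -24 + 9*h)
-5403/M(N(-6, 1)) = -5403/(-24 + 9*(-8 + sqrt(1**2 + (-6)**2)/7)) = -5403/(-24 + 9*(-8 + sqrt(1 + 36)/7)) = -5403/(-24 + 9*(-8 + sqrt(37)/7)) = -5403/(-24 + (-72 + 9*sqrt(37)/7)) = -5403/(-96 + 9*sqrt(37)/7)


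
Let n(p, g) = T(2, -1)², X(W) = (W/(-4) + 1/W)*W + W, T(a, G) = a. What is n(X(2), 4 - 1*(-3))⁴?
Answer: 256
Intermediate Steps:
X(W) = W + W*(1/W - W/4) (X(W) = (W*(-¼) + 1/W)*W + W = (-W/4 + 1/W)*W + W = (1/W - W/4)*W + W = W*(1/W - W/4) + W = W + W*(1/W - W/4))
n(p, g) = 4 (n(p, g) = 2² = 4)
n(X(2), 4 - 1*(-3))⁴ = 4⁴ = 256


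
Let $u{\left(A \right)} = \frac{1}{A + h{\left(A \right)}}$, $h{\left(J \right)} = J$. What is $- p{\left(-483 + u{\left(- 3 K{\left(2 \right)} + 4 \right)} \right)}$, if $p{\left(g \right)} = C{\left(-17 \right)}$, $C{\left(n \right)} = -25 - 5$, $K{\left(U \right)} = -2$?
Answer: $30$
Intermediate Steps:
$C{\left(n \right)} = -30$
$u{\left(A \right)} = \frac{1}{2 A}$ ($u{\left(A \right)} = \frac{1}{A + A} = \frac{1}{2 A}$)
$p{\left(g \right)} = -30$
$- p{\left(-483 + u{\left(- 3 K{\left(2 \right)} + 4 \right)} \right)} = \left(-1\right) \left(-30\right) = 30$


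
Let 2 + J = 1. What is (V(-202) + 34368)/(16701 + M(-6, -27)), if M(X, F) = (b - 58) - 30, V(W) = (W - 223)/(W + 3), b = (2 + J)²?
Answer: 6839657/3306186 ≈ 2.0687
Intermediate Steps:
J = -1 (J = -2 + 1 = -1)
b = 1 (b = (2 - 1)² = 1² = 1)
V(W) = (-223 + W)/(3 + W)
M(X, F) = -87 (M(X, F) = (1 - 58) - 30 = -57 - 30 = -87)
(V(-202) + 34368)/(16701 + M(-6, -27)) = ((-223 - 202)/(3 - 202) + 34368)/(16701 - 87) = (-425/(-199) + 34368)/16614 = (-1/199*(-425) + 34368)*(1/16614) = (425/199 + 34368)*(1/16614) = (6839657/199)*(1/16614) = 6839657/3306186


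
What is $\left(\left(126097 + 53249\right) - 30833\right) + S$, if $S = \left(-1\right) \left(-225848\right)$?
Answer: $374361$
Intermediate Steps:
$S = 225848$
$\left(\left(126097 + 53249\right) - 30833\right) + S = \left(\left(126097 + 53249\right) - 30833\right) + 225848 = \left(179346 - 30833\right) + 225848 = 148513 + 225848 = 374361$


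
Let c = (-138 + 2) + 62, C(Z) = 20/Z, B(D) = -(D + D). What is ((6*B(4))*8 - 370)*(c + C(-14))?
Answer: 398112/7 ≈ 56873.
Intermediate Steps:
B(D) = -2*D
c = -74 (c = -136 + 62 = -74)
((6*B(4))*8 - 370)*(c + C(-14)) = ((6*(-2*4))*8 - 370)*(-74 + 20/(-14)) = ((6*(-8))*8 - 370)*(-74 + 20*(-1/14)) = (-48*8 - 370)*(-74 - 10/7) = (-384 - 370)*(-528/7) = -754*(-528/7) = 398112/7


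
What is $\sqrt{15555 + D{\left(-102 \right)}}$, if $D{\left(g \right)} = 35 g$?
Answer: $\sqrt{11985} \approx 109.48$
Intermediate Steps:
$\sqrt{15555 + D{\left(-102 \right)}} = \sqrt{15555 + 35 \left(-102\right)} = \sqrt{15555 - 3570} = \sqrt{11985}$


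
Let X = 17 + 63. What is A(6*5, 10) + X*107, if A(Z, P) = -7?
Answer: 8553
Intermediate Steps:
X = 80
A(6*5, 10) + X*107 = -7 + 80*107 = -7 + 8560 = 8553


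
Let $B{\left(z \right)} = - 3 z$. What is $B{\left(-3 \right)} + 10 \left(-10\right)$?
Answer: $-91$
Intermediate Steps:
$B{\left(-3 \right)} + 10 \left(-10\right) = \left(-3\right) \left(-3\right) + 10 \left(-10\right) = 9 - 100 = -91$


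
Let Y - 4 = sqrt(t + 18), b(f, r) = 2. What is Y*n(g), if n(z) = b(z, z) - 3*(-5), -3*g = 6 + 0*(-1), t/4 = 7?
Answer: 68 + 17*sqrt(46) ≈ 183.30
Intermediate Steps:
t = 28 (t = 4*7 = 28)
g = -2 (g = -(6 + 0*(-1))/3 = -(6 + 0)/3 = -1/3*6 = -2)
n(z) = 17 (n(z) = 2 - 3*(-5) = 2 + 15 = 17)
Y = 4 + sqrt(46) (Y = 4 + sqrt(28 + 18) = 4 + sqrt(46) ≈ 10.782)
Y*n(g) = (4 + sqrt(46))*17 = 68 + 17*sqrt(46)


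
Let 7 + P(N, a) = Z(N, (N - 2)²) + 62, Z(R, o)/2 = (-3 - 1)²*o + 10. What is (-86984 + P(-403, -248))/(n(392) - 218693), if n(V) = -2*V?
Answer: -5161891/219477 ≈ -23.519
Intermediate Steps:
Z(R, o) = 20 + 32*o (Z(R, o) = 2*((-3 - 1)²*o + 10) = 2*((-4)²*o + 10) = 2*(16*o + 10) = 2*(10 + 16*o) = 20 + 32*o)
P(N, a) = 75 + 32*(-2 + N)² (P(N, a) = -7 + ((20 + 32*(N - 2)²) + 62) = -7 + ((20 + 32*(-2 + N)²) + 62) = -7 + (82 + 32*(-2 + N)²) = 75 + 32*(-2 + N)²)
(-86984 + P(-403, -248))/(n(392) - 218693) = (-86984 + (75 + 32*(-2 - 403)²))/(-2*392 - 218693) = (-86984 + (75 + 32*(-405)²))/(-784 - 218693) = (-86984 + (75 + 32*164025))/(-219477) = (-86984 + (75 + 5248800))*(-1/219477) = (-86984 + 5248875)*(-1/219477) = 5161891*(-1/219477) = -5161891/219477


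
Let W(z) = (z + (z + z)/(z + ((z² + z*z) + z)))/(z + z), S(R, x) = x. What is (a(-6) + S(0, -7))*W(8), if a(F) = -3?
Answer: -365/72 ≈ -5.0694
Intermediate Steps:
W(z) = (z + 2*z/(2*z + 2*z²))/(2*z) (W(z) = (z + (2*z)/(z + ((z² + z²) + z)))/((2*z)) = (z + (2*z)/(z + (2*z² + z)))*(1/(2*z)) = (z + (2*z)/(z + (z + 2*z²)))*(1/(2*z)) = (z + (2*z)/(2*z + 2*z²))*(1/(2*z)) = (z + 2*z/(2*z + 2*z²))*(1/(2*z)) = (z + 2*z/(2*z + 2*z²))/(2*z))
(a(-6) + S(0, -7))*W(8) = (-3 - 7)*((½)*(1 + 8 + 8²)/(8*(1 + 8))) = -5*(1 + 8 + 64)/(8*9) = -5*73/(8*9) = -10*73/144 = -365/72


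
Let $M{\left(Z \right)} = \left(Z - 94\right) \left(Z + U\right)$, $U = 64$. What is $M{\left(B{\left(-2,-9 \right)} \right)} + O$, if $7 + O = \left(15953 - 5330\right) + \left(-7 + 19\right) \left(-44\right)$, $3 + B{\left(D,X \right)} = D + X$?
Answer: $4688$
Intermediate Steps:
$B{\left(D,X \right)} = -3 + D + X$ ($B{\left(D,X \right)} = -3 + \left(D + X\right) = -3 + D + X$)
$M{\left(Z \right)} = \left(-94 + Z\right) \left(64 + Z\right)$ ($M{\left(Z \right)} = \left(Z - 94\right) \left(Z + 64\right) = \left(-94 + Z\right) \left(64 + Z\right)$)
$O = 10088$ ($O = -7 + \left(\left(15953 - 5330\right) + \left(-7 + 19\right) \left(-44\right)\right) = -7 + \left(10623 + 12 \left(-44\right)\right) = -7 + \left(10623 - 528\right) = -7 + 10095 = 10088$)
$M{\left(B{\left(-2,-9 \right)} \right)} + O = \left(-6016 + \left(-3 - 2 - 9\right)^{2} - 30 \left(-3 - 2 - 9\right)\right) + 10088 = \left(-6016 + \left(-14\right)^{2} - -420\right) + 10088 = \left(-6016 + 196 + 420\right) + 10088 = -5400 + 10088 = 4688$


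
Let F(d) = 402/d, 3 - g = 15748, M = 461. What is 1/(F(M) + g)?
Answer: -461/7258043 ≈ -6.3516e-5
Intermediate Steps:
g = -15745 (g = 3 - 1*15748 = 3 - 15748 = -15745)
1/(F(M) + g) = 1/(402/461 - 15745) = 1/(-7258043/461) = -461/7258043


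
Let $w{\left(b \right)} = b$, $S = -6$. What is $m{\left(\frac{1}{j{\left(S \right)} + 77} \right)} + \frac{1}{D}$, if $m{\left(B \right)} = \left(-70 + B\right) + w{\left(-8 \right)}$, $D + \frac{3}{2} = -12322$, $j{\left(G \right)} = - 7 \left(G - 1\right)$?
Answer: $- \frac{34600903}{443646} \approx -77.992$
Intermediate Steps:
$j{\left(G \right)} = 7 - 7 G$ ($j{\left(G \right)} = - 7 \left(-1 + G\right) = 7 - 7 G$)
$D = - \frac{24647}{2}$ ($D = - \frac{3}{2} - 12322 = - \frac{24647}{2} \approx -12324.0$)
$m{\left(B \right)} = -78 + B$ ($m{\left(B \right)} = \left(-70 + B\right) - 8 = -78 + B$)
$m{\left(\frac{1}{j{\left(S \right)} + 77} \right)} + \frac{1}{D} = \left(-78 + \frac{1}{\left(7 - -42\right) + 77}\right) + \frac{1}{- \frac{24647}{2}} = \left(-78 + \frac{1}{\left(7 + 42\right) + 77}\right) - \frac{2}{24647} = \left(-78 + \frac{1}{49 + 77}\right) - \frac{2}{24647} = \left(-78 + \frac{1}{126}\right) - \frac{2}{24647} = - \frac{9827}{126} - \frac{2}{24647} = - \frac{34600903}{443646}$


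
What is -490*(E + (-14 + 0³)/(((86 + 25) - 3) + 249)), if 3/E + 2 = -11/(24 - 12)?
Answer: 26684/51 ≈ 523.22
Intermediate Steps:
E = -36/35 (E = 3/(-2 - 11/(24 - 12)) = 3/(-2 - 11/12) = 3/(-35/12) = 3*(-12/35) = -36/35 ≈ -1.0286)
-490*(E + (-14 + 0³)/(((86 + 25) - 3) + 249)) = -490*(-36/35 + (-14 + 0³)/(((86 + 25) - 3) + 249)) = -490*(-36/35 + (-14 + 0)/((111 - 3) + 249)) = -490*(-36/35 - 14/(108 + 249)) = -490*(-36/35 - 14/357) = -490*(-36/35 - 14*1/357) = -490*(-36/35 - 2/51) = -490*(-1906/1785) = 26684/51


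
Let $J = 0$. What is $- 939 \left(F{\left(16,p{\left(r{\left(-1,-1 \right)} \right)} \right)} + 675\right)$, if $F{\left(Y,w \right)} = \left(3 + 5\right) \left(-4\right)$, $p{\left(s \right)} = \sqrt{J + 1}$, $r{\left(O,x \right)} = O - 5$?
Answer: $-603777$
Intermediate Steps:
$r{\left(O,x \right)} = -5 + O$
$p{\left(s \right)} = 1$ ($p{\left(s \right)} = \sqrt{0 + 1} = \sqrt{1} = 1$)
$F{\left(Y,w \right)} = -32$ ($F{\left(Y,w \right)} = 8 \left(-4\right) = -32$)
$- 939 \left(F{\left(16,p{\left(r{\left(-1,-1 \right)} \right)} \right)} + 675\right) = - 939 \left(-32 + 675\right) = \left(-939\right) 643 = -603777$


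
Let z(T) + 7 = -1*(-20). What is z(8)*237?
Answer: 3081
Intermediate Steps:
z(T) = 13 (z(T) = -7 - 1*(-20) = -7 + 20 = 13)
z(8)*237 = 13*237 = 3081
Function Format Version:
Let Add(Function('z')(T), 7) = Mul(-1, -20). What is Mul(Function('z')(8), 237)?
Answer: 3081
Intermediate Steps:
Function('z')(T) = 13 (Function('z')(T) = Add(-7, Mul(-1, -20)) = Add(-7, 20) = 13)
Mul(Function('z')(8), 237) = Mul(13, 237) = 3081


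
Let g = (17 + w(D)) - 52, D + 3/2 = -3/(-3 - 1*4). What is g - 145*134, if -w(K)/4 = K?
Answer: -136225/7 ≈ -19461.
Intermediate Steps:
D = -15/14 (D = -3/2 - 3/(-3 - 1*4) = -3/2 - 3/(-3 - 4) = -3/2 - 3/(-7) = -3/2 - 3*(-1/7) = -3/2 + 3/7 = -15/14 ≈ -1.0714)
w(K) = -4*K
g = -215/7 (g = (17 - 4*(-15/14)) - 52 = (17 + 30/7) - 52 = 149/7 - 52 = -215/7 ≈ -30.714)
g - 145*134 = -215/7 - 145*134 = -215/7 - 19430 = -136225/7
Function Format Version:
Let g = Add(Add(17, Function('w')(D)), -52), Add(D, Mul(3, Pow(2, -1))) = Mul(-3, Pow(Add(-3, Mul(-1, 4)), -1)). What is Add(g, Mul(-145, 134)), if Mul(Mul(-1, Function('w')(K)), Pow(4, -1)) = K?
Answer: Rational(-136225, 7) ≈ -19461.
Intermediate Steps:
D = Rational(-15, 14) (D = Add(Rational(-3, 2), Mul(-3, Pow(Add(-3, Mul(-1, 4)), -1))) = Add(Rational(-3, 2), Mul(-3, Pow(Add(-3, -4), -1))) = Add(Rational(-3, 2), Mul(-3, Pow(-7, -1))) = Add(Rational(-3, 2), Mul(-3, Rational(-1, 7))) = Add(Rational(-3, 2), Rational(3, 7)) = Rational(-15, 14) ≈ -1.0714)
Function('w')(K) = Mul(-4, K)
g = Rational(-215, 7) (g = Add(Add(17, Mul(-4, Rational(-15, 14))), -52) = Add(Add(17, Rational(30, 7)), -52) = Add(Rational(149, 7), -52) = Rational(-215, 7) ≈ -30.714)
Add(g, Mul(-145, 134)) = Add(Rational(-215, 7), Mul(-145, 134)) = Add(Rational(-215, 7), -19430) = Rational(-136225, 7)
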